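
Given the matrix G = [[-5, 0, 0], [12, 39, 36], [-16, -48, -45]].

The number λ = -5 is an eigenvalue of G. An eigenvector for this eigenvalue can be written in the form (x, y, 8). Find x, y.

We need (G + 5I)v = 0.
G + 5I = [[0, 0, 0], [12, 44, 36], [-16, -48, -40]].
Row 1: (0)·x + (0)·y + (0)·8 = 0
Row 2: (12)·x + (44)·y + (36)·8 = 0
Row 3: (-16)·x + (-48)·y + (-40)·8 = 0
Solving gives x = -2, y = -6.
Check: G·(-2, -6, 8) = (10, 30, -40) = -5·(-2, -6, 8).

-2, -6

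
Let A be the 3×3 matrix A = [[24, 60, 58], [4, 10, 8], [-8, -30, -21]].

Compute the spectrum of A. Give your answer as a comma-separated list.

Set up det(μI - A) = 0.
Expanding the 3×3 determinant: p(μ) = μ^3 - 13μ^2 - 10μ + 400.
Since p(-5) = 0, μ = -5 is a root.
Dividing by (μ + 5) leaves μ^2 - 18μ + 80.
The quadratic factors as (μ - 8)·(μ - 10).
Eigenvalues: -5, 8, 10.

-5, 8, 10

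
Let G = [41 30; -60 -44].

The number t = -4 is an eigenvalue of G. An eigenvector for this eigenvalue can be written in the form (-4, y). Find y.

6

We need (G + 4I)v = 0.
G + 4I = [[45, 30], [-60, -40]].
Row 1: (45)·-4 + (30)·y = 0
Row 2: (-60)·-4 + (-40)·y = 0
Solving gives y = 6.
Check: G·(-4, 6) = (16, -24) = -4·(-4, 6).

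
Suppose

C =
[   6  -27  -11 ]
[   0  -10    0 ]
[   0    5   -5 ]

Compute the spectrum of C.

-10, -5, 6

Compute the characteristic polynomial p(λ) = det(λI - C).
Expanding along the first row, p(λ) = λ^3 + 9λ^2 - 40λ - 300.
Rational-root test: λ = 6 gives p(6) = 0.
Dividing by (λ - 6) leaves λ^2 + 15λ + 50.
The quadratic factors as (λ + 10)·(λ + 5).
Eigenvalues: -10, -5, 6.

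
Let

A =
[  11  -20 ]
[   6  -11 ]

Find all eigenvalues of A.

det(A - λI) = (11 - λ)(-11 - λ) - (-20)·(6) = λ^2 - 1.
This factors as (λ + 1)·(λ - 1) = 0.
Eigenvalues: -1, 1.

-1, 1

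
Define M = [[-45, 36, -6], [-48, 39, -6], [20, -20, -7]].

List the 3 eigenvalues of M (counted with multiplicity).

Set up det(lambda·I - M) = 0.
Cofactor expansion gives p(lambda) = lambda^3 + 13·lambda^2 + 15·lambda - 189.
Try lambda = 3: p(3) = 0, so 3 is a root.
Dividing by (lambda - 3) leaves lambda^2 + 16·lambda + 63.
The quadratic factors as (lambda + 9)·(lambda + 7).
Eigenvalues: -9, -7, 3.

-9, -7, 3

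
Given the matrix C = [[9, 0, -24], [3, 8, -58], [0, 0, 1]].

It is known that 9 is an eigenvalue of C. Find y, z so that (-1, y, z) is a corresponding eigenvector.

-3, 0

We need (C - 9I)v = 0.
C - 9I = [[0, 0, -24], [3, -1, -58], [0, 0, -8]].
Row 1: (0)·-1 + (0)·y + (-24)·z = 0
Row 2: (3)·-1 + (-1)·y + (-58)·z = 0
Row 3: (0)·-1 + (0)·y + (-8)·z = 0
Solving gives y = -3, z = 0.
Check: C·(-1, -3, 0) = (-9, -27, 0) = 9·(-1, -3, 0).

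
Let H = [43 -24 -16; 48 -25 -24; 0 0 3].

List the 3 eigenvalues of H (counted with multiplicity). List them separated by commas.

Compute the characteristic polynomial p(μ) = det(μI - H).
Cofactor expansion gives p(μ) = μ^3 - 21μ^2 + 131μ - 231.
Since p(7) = 0, μ = 7 is a root.
Factor out (μ - 7): p(μ) = (μ - 7)·(μ^2 - 14μ + 33).
The quadratic factors as (μ - 3)·(μ - 11).
Eigenvalues: 3, 7, 11.

3, 7, 11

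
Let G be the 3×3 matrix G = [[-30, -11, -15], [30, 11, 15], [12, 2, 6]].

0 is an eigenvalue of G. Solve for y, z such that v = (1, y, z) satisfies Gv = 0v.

0, -2

We need (G)v = 0.
G = [[-30, -11, -15], [30, 11, 15], [12, 2, 6]].
Row 1: (-30)·1 + (-11)·y + (-15)·z = 0
Row 2: (30)·1 + (11)·y + (15)·z = 0
Row 3: (12)·1 + (2)·y + (6)·z = 0
Solving gives y = 0, z = -2.
Check: G·(1, 0, -2) = (0, 0, 0) = 0·(1, 0, -2).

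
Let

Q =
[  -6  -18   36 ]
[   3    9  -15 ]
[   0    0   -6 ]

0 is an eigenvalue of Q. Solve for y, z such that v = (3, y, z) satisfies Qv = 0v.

We need (Q)v = 0.
Q = [[-6, -18, 36], [3, 9, -15], [0, 0, -6]].
Row 1: (-6)·3 + (-18)·y + (36)·z = 0
Row 2: (3)·3 + (9)·y + (-15)·z = 0
Row 3: (0)·3 + (0)·y + (-6)·z = 0
Solving gives y = -1, z = 0.
Check: Q·(3, -1, 0) = (0, 0, 0) = 0·(3, -1, 0).

-1, 0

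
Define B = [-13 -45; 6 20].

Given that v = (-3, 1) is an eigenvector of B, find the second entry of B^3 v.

8

First find the eigenvalue: Bv = (-6, 2) = 2·(-3, 1), so λ = 2.
Then B^3 v = λ^3·v = 2^3·(-3, 1) = 8·(-3, 1) = (-24, 8).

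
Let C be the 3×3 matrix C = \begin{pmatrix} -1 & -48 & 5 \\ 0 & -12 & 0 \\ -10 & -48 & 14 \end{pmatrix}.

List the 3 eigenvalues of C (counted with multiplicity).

The characteristic polynomial is p(r) = det(rI - C).
Expanding along the first row, p(r) = r^3 - r^2 - 120r + 432.
Rational-root test: r = 4 gives p(4) = 0.
Factor out (r - 4): p(r) = (r - 4)·(r^2 + 3r - 108).
The quadratic factors as (r + 12)·(r - 9).
Eigenvalues: -12, 4, 9.

-12, 4, 9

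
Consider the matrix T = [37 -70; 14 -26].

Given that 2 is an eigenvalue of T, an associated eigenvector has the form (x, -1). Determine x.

We need (T - 2I)v = 0.
T - 2I = [[35, -70], [14, -28]].
Row 1: (35)·x + (-70)·-1 = 0
Row 2: (14)·x + (-28)·-1 = 0
Solving gives x = -2.
Check: T·(-2, -1) = (-4, -2) = 2·(-2, -1).

-2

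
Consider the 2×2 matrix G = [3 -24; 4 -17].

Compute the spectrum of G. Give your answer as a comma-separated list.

-9, -5

det(G - sI) = (3 - s)(-17 - s) - (-24)·(4) = s^2 + 14s + 45.
This factors as (s + 9)·(s + 5) = 0.
Eigenvalues: -9, -5.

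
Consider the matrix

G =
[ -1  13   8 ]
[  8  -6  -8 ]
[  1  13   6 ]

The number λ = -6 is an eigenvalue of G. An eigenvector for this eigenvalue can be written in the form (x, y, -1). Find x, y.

-1, 1

We need (G + 6I)v = 0.
G + 6I = [[5, 13, 8], [8, 0, -8], [1, 13, 12]].
Row 1: (5)·x + (13)·y + (8)·-1 = 0
Row 2: (8)·x + (0)·y + (-8)·-1 = 0
Row 3: (1)·x + (13)·y + (12)·-1 = 0
Solving gives x = -1, y = 1.
Check: G·(-1, 1, -1) = (6, -6, 6) = -6·(-1, 1, -1).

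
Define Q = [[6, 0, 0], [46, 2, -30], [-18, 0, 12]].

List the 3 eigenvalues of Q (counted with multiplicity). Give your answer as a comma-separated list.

Set up det(λI - Q) = 0.
Cofactor expansion gives p(λ) = λ^3 - 20λ^2 + 108λ - 144.
Rational-root test: λ = 2 gives p(2) = 0.
Dividing by (λ - 2) leaves λ^2 - 18λ + 72.
The quadratic factors as (λ - 6)·(λ - 12).
Eigenvalues: 2, 6, 12.

2, 6, 12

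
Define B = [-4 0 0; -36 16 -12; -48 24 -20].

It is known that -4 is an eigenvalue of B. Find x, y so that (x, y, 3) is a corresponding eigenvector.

We need (B + 4I)v = 0.
B + 4I = [[0, 0, 0], [-36, 20, -12], [-48, 24, -16]].
Row 1: (0)·x + (0)·y + (0)·3 = 0
Row 2: (-36)·x + (20)·y + (-12)·3 = 0
Row 3: (-48)·x + (24)·y + (-16)·3 = 0
Solving gives x = -1, y = 0.
Check: B·(-1, 0, 3) = (4, 0, -12) = -4·(-1, 0, 3).

-1, 0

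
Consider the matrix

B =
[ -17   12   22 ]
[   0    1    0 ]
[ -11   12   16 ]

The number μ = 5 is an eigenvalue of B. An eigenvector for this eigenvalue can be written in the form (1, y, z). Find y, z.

0, 1

We need (B - 5I)v = 0.
B - 5I = [[-22, 12, 22], [0, -4, 0], [-11, 12, 11]].
Row 1: (-22)·1 + (12)·y + (22)·z = 0
Row 2: (0)·1 + (-4)·y + (0)·z = 0
Row 3: (-11)·1 + (12)·y + (11)·z = 0
Solving gives y = 0, z = 1.
Check: B·(1, 0, 1) = (5, 0, 5) = 5·(1, 0, 1).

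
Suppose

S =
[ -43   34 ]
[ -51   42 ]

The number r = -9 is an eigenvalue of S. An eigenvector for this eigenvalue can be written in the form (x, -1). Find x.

-1

We need (S + 9I)v = 0.
S + 9I = [[-34, 34], [-51, 51]].
Row 1: (-34)·x + (34)·-1 = 0
Row 2: (-51)·x + (51)·-1 = 0
Solving gives x = -1.
Check: S·(-1, -1) = (9, 9) = -9·(-1, -1).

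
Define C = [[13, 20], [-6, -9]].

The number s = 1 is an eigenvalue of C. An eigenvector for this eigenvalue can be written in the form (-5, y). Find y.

We need (C - 1I)v = 0.
C - 1I = [[12, 20], [-6, -10]].
Row 1: (12)·-5 + (20)·y = 0
Row 2: (-6)·-5 + (-10)·y = 0
Solving gives y = 3.
Check: C·(-5, 3) = (-5, 3) = 1·(-5, 3).

3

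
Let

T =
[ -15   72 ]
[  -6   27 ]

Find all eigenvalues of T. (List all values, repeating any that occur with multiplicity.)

3, 9

det(T - μI) = (-15 - μ)(27 - μ) - (72)·(-6) = μ^2 - 12μ + 27.
This factors as (μ - 3)·(μ - 9) = 0.
Eigenvalues: 3, 9.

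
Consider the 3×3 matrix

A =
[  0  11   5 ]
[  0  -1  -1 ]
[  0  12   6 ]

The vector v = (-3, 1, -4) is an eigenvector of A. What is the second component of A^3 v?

First find the eigenvalue: Av = (-9, 3, -12) = 3·(-3, 1, -4), so λ = 3.
Then A^3 v = λ^3·v = 3^3·(-3, 1, -4) = 27·(-3, 1, -4) = (-81, 27, -108).

27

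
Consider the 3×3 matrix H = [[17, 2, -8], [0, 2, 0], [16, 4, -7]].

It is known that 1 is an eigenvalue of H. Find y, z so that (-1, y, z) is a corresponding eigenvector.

0, -2

We need (H - 1I)v = 0.
H - 1I = [[16, 2, -8], [0, 1, 0], [16, 4, -8]].
Row 1: (16)·-1 + (2)·y + (-8)·z = 0
Row 2: (0)·-1 + (1)·y + (0)·z = 0
Row 3: (16)·-1 + (4)·y + (-8)·z = 0
Solving gives y = 0, z = -2.
Check: H·(-1, 0, -2) = (-1, 0, -2) = 1·(-1, 0, -2).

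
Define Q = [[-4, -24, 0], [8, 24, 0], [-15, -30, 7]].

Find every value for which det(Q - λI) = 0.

Compute the characteristic polynomial p(s) = det(sI - Q).
Expanding the 3×3 determinant: p(s) = s^3 - 27s^2 + 236s - 672.
Since p(8) = 0, s = 8 is a root.
Dividing by (s - 8) leaves s^2 - 19s + 84.
The quadratic factors as (s - 7)·(s - 12).
Eigenvalues: 7, 8, 12.

7, 8, 12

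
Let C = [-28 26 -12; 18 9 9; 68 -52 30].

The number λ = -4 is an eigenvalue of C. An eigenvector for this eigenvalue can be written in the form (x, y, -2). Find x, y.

1, 0

We need (C + 4I)v = 0.
C + 4I = [[-24, 26, -12], [18, 13, 9], [68, -52, 34]].
Row 1: (-24)·x + (26)·y + (-12)·-2 = 0
Row 2: (18)·x + (13)·y + (9)·-2 = 0
Row 3: (68)·x + (-52)·y + (34)·-2 = 0
Solving gives x = 1, y = 0.
Check: C·(1, 0, -2) = (-4, 0, 8) = -4·(1, 0, -2).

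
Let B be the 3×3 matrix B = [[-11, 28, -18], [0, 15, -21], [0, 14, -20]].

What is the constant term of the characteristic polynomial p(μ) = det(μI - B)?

-66

p(0) = det(0·I − B) = det(−B) = (−1)^3·det(B).
det(B) = 66, so p(0) = -66.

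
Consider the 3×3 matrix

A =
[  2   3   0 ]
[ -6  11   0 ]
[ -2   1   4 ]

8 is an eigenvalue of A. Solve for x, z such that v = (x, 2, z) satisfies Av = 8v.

We need (A - 8I)v = 0.
A - 8I = [[-6, 3, 0], [-6, 3, 0], [-2, 1, -4]].
Row 1: (-6)·x + (3)·2 + (0)·z = 0
Row 2: (-6)·x + (3)·2 + (0)·z = 0
Row 3: (-2)·x + (1)·2 + (-4)·z = 0
Solving gives x = 1, z = 0.
Check: A·(1, 2, 0) = (8, 16, 0) = 8·(1, 2, 0).

1, 0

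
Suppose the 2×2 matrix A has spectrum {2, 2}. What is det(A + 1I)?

If A has eigenvalues 2, 2, then A + 1I has eigenvalues 3, 3.
det(A + 1I) = (3) · (3) = 9.

9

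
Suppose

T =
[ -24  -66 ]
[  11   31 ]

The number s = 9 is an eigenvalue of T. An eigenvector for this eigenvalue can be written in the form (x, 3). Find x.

-6

We need (T - 9I)v = 0.
T - 9I = [[-33, -66], [11, 22]].
Row 1: (-33)·x + (-66)·3 = 0
Row 2: (11)·x + (22)·3 = 0
Solving gives x = -6.
Check: T·(-6, 3) = (-54, 27) = 9·(-6, 3).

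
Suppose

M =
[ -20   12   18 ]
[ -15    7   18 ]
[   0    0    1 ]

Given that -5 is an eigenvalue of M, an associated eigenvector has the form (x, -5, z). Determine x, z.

We need (M + 5I)v = 0.
M + 5I = [[-15, 12, 18], [-15, 12, 18], [0, 0, 6]].
Row 1: (-15)·x + (12)·-5 + (18)·z = 0
Row 2: (-15)·x + (12)·-5 + (18)·z = 0
Row 3: (0)·x + (0)·-5 + (6)·z = 0
Solving gives x = -4, z = 0.
Check: M·(-4, -5, 0) = (20, 25, 0) = -5·(-4, -5, 0).

-4, 0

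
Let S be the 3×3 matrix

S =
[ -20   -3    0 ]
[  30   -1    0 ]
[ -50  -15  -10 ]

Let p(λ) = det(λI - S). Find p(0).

1100

p(0) = det(0·I − S) = det(−S) = (−1)^3·det(S).
det(S) = -1100, so p(0) = 1100.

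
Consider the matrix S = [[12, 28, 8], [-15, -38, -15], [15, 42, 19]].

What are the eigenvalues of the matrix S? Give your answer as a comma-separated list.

-8, -3, 4

The characteristic polynomial is p(μ) = det(μI - S).
Expanding along the first row, p(μ) = μ^3 + 7μ^2 - 20μ - 96.
Try μ = 4: p(4) = 0, so 4 is a root.
Factor out (μ - 4): p(μ) = (μ - 4)·(μ^2 + 11μ + 24).
The quadratic factors as (μ + 8)·(μ + 3).
Eigenvalues: -8, -3, 4.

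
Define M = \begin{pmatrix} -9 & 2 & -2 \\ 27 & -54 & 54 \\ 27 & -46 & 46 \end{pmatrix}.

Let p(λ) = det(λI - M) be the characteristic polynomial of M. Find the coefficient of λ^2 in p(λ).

The coefficient of λ^2 of det(λI - M) is −trace(M).
trace(M) = (-9) + (-54) + (46) = -17, so the coefficient is 17.

17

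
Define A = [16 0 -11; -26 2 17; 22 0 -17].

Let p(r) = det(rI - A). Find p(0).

p(0) = det(0·I − A) = det(−A) = (−1)^3·det(A).
det(A) = -60, so p(0) = 60.

60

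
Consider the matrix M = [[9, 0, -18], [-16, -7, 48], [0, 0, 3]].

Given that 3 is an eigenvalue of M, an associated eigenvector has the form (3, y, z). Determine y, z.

We need (M - 3I)v = 0.
M - 3I = [[6, 0, -18], [-16, -10, 48], [0, 0, 0]].
Row 1: (6)·3 + (0)·y + (-18)·z = 0
Row 2: (-16)·3 + (-10)·y + (48)·z = 0
Row 3: (0)·3 + (0)·y + (0)·z = 0
Solving gives y = 0, z = 1.
Check: M·(3, 0, 1) = (9, 0, 3) = 3·(3, 0, 1).

0, 1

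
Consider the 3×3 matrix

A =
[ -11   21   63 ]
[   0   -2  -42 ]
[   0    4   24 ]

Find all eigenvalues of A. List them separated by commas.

-11, 10, 12

The characteristic polynomial is p(μ) = det(μI - A).
Cofactor expansion gives p(μ) = μ^3 - 11μ^2 - 122μ + 1320.
Since p(-11) = 0, μ = -11 is a root.
Dividing by (μ + 11) leaves μ^2 - 22μ + 120.
The quadratic factors as (μ - 10)·(μ - 12).
Eigenvalues: -11, 10, 12.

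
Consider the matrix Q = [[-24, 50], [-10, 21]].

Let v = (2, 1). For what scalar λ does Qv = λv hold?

1

Compute Qv: Q·(2, 1) = (2, 1).
Since Qv = λv, compare component 1: 2 = λ·2, so λ = 1.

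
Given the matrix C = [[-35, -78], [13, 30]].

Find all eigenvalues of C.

det(C - λI) = (-35 - λ)(30 - λ) - (-78)·(13) = λ^2 + 5λ - 36.
This factors as (λ + 9)·(λ - 4) = 0.
Eigenvalues: -9, 4.

-9, 4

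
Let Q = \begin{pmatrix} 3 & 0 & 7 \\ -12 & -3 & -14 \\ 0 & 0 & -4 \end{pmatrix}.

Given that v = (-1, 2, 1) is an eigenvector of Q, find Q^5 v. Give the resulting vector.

(1024, -2048, -1024)

First find the eigenvalue: Qv = (4, -8, -4) = -4·(-1, 2, 1), so λ = -4.
Then Q^5 v = λ^5·v = (-4)^5·(-1, 2, 1) = -1024·(-1, 2, 1) = (1024, -2048, -1024).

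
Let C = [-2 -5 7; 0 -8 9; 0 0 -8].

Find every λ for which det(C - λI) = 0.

C is upper triangular, so its eigenvalues are the diagonal entries.
Diagonal: -2, -8, -8.

-8, -8, -2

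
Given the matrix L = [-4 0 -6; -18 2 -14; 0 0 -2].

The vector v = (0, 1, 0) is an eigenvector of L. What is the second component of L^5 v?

First find the eigenvalue: Lv = (0, 2, 0) = 2·(0, 1, 0), so λ = 2.
Then L^5 v = λ^5·v = 2^5·(0, 1, 0) = 32·(0, 1, 0) = (0, 32, 0).

32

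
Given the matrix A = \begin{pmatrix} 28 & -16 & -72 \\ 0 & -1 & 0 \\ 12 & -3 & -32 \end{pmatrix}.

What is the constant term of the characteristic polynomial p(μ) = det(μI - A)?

p(0) = det(0·I − A) = det(−A) = (−1)^3·det(A).
det(A) = 32, so p(0) = -32.

-32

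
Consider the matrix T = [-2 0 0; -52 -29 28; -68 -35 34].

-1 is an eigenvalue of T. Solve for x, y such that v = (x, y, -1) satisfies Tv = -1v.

0, -1

We need (T + 1I)v = 0.
T + 1I = [[-1, 0, 0], [-52, -28, 28], [-68, -35, 35]].
Row 1: (-1)·x + (0)·y + (0)·-1 = 0
Row 2: (-52)·x + (-28)·y + (28)·-1 = 0
Row 3: (-68)·x + (-35)·y + (35)·-1 = 0
Solving gives x = 0, y = -1.
Check: T·(0, -1, -1) = (0, 1, 1) = -1·(0, -1, -1).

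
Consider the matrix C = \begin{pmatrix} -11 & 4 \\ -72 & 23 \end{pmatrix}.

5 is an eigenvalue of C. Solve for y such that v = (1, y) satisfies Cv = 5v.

4

We need (C - 5I)v = 0.
C - 5I = [[-16, 4], [-72, 18]].
Row 1: (-16)·1 + (4)·y = 0
Row 2: (-72)·1 + (18)·y = 0
Solving gives y = 4.
Check: C·(1, 4) = (5, 20) = 5·(1, 4).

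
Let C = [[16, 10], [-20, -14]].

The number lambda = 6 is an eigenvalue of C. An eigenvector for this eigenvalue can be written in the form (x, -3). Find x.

We need (C - 6I)v = 0.
C - 6I = [[10, 10], [-20, -20]].
Row 1: (10)·x + (10)·-3 = 0
Row 2: (-20)·x + (-20)·-3 = 0
Solving gives x = 3.
Check: C·(3, -3) = (18, -18) = 6·(3, -3).

3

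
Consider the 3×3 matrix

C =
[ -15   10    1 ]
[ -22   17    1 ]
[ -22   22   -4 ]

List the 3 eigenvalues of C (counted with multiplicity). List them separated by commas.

The characteristic polynomial is p(t) = det(tI - C).
Cofactor expansion gives p(t) = t^3 + 2t^2 - 43t - 140.
Since p(7) = 0, t = 7 is a root.
Factor out (t - 7): p(t) = (t - 7)·(t^2 + 9t + 20).
The quadratic factors as (t + 5)·(t + 4).
Eigenvalues: -5, -4, 7.

-5, -4, 7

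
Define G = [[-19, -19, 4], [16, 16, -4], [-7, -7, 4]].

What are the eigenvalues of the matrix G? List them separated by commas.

-3, 0, 4

Set up det(λI - G) = 0.
Expanding the 3×3 determinant: p(λ) = λ^3 - λ^2 - 12λ.
Since p(-3) = 0, λ = -3 is a root.
Factor out (λ + 3): p(λ) = (λ + 3)·(λ^2 - 4λ).
The quadratic factors as λ·(λ - 4).
Eigenvalues: -3, 0, 4.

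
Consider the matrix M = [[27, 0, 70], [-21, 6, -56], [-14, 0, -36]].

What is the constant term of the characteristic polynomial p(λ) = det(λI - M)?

-48

p(0) = det(0·I − M) = det(−M) = (−1)^3·det(M).
det(M) = 48, so p(0) = -48.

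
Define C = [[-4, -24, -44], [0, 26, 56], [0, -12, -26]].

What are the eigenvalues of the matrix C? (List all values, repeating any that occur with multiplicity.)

-4, -2, 2

Set up det(lambda·I - C) = 0.
Expanding the 3×3 determinant: p(lambda) = lambda^3 + 4·lambda^2 - 4·lambda - 16.
Since p(2) = 0, lambda = 2 is a root.
Factor out (lambda - 2): p(lambda) = (lambda - 2)·(lambda^2 + 6·lambda + 8).
The quadratic factors as (lambda + 4)·(lambda + 2).
Eigenvalues: -4, -2, 2.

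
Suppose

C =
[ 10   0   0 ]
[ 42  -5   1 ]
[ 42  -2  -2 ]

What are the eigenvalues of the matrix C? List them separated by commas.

-4, -3, 10

The characteristic polynomial is p(lambda) = det(lambda·I - C).
Expanding along the first row, p(lambda) = lambda^3 - 3·lambda^2 - 58·lambda - 120.
Rational-root test: lambda = -3 gives p(-3) = 0.
Factor out (lambda + 3): p(lambda) = (lambda + 3)·(lambda^2 - 6·lambda - 40).
The quadratic factors as (lambda + 4)·(lambda - 10).
Eigenvalues: -4, -3, 10.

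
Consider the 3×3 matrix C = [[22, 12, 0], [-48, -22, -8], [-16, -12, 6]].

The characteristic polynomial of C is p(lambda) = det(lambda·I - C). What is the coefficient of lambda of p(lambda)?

-4

p(lambda) = lambda^3 - 6·lambda^2 - 4·lambda + 24.
The coefficient of lambda is -4.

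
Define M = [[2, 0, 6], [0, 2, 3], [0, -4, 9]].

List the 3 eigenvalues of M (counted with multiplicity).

Compute the characteristic polynomial p(t) = det(tI - M).
Expanding along the first row, p(t) = t^3 - 13t^2 + 52t - 60.
Rational-root test: t = 6 gives p(6) = 0.
Factor out (t - 6): p(t) = (t - 6)·(t^2 - 7t + 10).
The quadratic factors as (t - 2)·(t - 5).
Eigenvalues: 2, 5, 6.

2, 5, 6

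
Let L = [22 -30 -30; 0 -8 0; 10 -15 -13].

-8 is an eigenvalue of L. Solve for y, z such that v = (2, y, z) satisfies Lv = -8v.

We need (L + 8I)v = 0.
L + 8I = [[30, -30, -30], [0, 0, 0], [10, -15, -5]].
Row 1: (30)·2 + (-30)·y + (-30)·z = 0
Row 2: (0)·2 + (0)·y + (0)·z = 0
Row 3: (10)·2 + (-15)·y + (-5)·z = 0
Solving gives y = 1, z = 1.
Check: L·(2, 1, 1) = (-16, -8, -8) = -8·(2, 1, 1).

1, 1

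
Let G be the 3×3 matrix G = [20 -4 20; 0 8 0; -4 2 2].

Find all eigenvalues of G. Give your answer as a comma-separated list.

Compute the characteristic polynomial p(s) = det(sI - G).
Expanding along the first row, p(s) = s^3 - 30s^2 + 296s - 960.
Try s = 12: p(12) = 0, so 12 is a root.
Factor out (s - 12): p(s) = (s - 12)·(s^2 - 18s + 80).
The quadratic factors as (s - 8)·(s - 10).
Eigenvalues: 8, 10, 12.

8, 10, 12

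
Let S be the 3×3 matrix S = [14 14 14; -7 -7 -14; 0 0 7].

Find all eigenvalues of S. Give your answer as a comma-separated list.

0, 7, 7

Compute the characteristic polynomial p(s) = det(sI - S).
Expanding the 3×3 determinant: p(s) = s^3 - 14s^2 + 49s.
Try s = 7: p(7) = 0, so 7 is a root.
Factor out (s - 7): p(s) = (s - 7)·(s^2 - 7s).
The quadratic factors as s·(s - 7).
Eigenvalues: 0, 7, 7.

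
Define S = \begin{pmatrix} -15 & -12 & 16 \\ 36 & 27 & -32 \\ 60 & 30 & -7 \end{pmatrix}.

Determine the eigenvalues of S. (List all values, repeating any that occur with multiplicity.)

Compute the characteristic polynomial p(s) = det(sI - S).
Expanding along the first row, p(s) = s^3 - 5s^2 - 57s + 189.
Rational-root test: s = 3 gives p(3) = 0.
Dividing by (s - 3) leaves s^2 - 2s - 63.
The quadratic factors as (s + 7)·(s - 9).
Eigenvalues: -7, 3, 9.

-7, 3, 9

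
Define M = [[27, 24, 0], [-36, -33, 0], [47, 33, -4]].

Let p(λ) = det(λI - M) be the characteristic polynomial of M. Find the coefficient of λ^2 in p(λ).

The coefficient of λ^2 of det(λI - M) is −trace(M).
trace(M) = (27) + (-33) + (-4) = -10, so the coefficient is 10.

10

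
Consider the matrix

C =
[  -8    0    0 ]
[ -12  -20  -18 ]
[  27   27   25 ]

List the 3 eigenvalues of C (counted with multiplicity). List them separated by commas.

Set up det(λI - C) = 0.
Expanding the 3×3 determinant: p(λ) = λ^3 + 3λ^2 - 54λ - 112.
Rational-root test: λ = -8 gives p(-8) = 0.
Factor out (λ + 8): p(λ) = (λ + 8)·(λ^2 - 5λ - 14).
The quadratic factors as (λ + 2)·(λ - 7).
Eigenvalues: -8, -2, 7.

-8, -2, 7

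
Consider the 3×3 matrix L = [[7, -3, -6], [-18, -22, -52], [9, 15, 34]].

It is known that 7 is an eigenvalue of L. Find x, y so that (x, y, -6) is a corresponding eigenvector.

We need (L - 7I)v = 0.
L - 7I = [[0, -3, -6], [-18, -29, -52], [9, 15, 27]].
Row 1: (0)·x + (-3)·y + (-6)·-6 = 0
Row 2: (-18)·x + (-29)·y + (-52)·-6 = 0
Row 3: (9)·x + (15)·y + (27)·-6 = 0
Solving gives x = -2, y = 12.
Check: L·(-2, 12, -6) = (-14, 84, -42) = 7·(-2, 12, -6).

-2, 12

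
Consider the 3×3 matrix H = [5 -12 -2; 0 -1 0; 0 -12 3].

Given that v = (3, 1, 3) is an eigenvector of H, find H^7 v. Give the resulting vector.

First find the eigenvalue: Hv = (-3, -1, -3) = -1·(3, 1, 3), so λ = -1.
Then H^7 v = λ^7·v = (-1)^7·(3, 1, 3) = -1·(3, 1, 3) = (-3, -1, -3).

(-3, -1, -3)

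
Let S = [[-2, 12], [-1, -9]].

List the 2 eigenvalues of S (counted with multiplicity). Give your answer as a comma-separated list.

det(S - rI) = (-2 - r)(-9 - r) - (12)·(-1) = r^2 + 11r + 30.
This factors as (r + 6)·(r + 5) = 0.
Eigenvalues: -6, -5.

-6, -5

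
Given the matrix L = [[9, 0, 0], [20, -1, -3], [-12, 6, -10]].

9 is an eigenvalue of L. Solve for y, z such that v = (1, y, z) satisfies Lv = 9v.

2, 0

We need (L - 9I)v = 0.
L - 9I = [[0, 0, 0], [20, -10, -3], [-12, 6, -19]].
Row 1: (0)·1 + (0)·y + (0)·z = 0
Row 2: (20)·1 + (-10)·y + (-3)·z = 0
Row 3: (-12)·1 + (6)·y + (-19)·z = 0
Solving gives y = 2, z = 0.
Check: L·(1, 2, 0) = (9, 18, 0) = 9·(1, 2, 0).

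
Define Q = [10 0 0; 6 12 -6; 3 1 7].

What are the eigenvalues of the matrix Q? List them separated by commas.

Set up det(lambda·I - Q) = 0.
Expanding along the first row, p(lambda) = lambda^3 - 29·lambda^2 + 280·lambda - 900.
Try lambda = 9: p(9) = 0, so 9 is a root.
Factor out (lambda - 9): p(lambda) = (lambda - 9)·(lambda^2 - 20·lambda + 100).
The quadratic factor is (lambda - 10)^2.
Eigenvalues: 9, 10, 10.

9, 10, 10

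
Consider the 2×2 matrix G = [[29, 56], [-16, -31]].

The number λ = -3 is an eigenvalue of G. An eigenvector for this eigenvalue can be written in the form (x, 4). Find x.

-7

We need (G + 3I)v = 0.
G + 3I = [[32, 56], [-16, -28]].
Row 1: (32)·x + (56)·4 = 0
Row 2: (-16)·x + (-28)·4 = 0
Solving gives x = -7.
Check: G·(-7, 4) = (21, -12) = -3·(-7, 4).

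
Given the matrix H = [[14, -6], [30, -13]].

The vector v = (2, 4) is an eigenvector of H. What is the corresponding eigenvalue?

Compute Hv: H·(2, 4) = (4, 8).
Since Hv = λv, compare component 1: 4 = λ·2, so λ = 2.

2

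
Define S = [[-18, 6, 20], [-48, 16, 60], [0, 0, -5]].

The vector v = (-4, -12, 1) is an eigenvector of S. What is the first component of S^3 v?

First find the eigenvalue: Sv = (20, 60, -5) = -5·(-4, -12, 1), so λ = -5.
Then S^3 v = λ^3·v = (-5)^3·(-4, -12, 1) = -125·(-4, -12, 1) = (500, 1500, -125).

500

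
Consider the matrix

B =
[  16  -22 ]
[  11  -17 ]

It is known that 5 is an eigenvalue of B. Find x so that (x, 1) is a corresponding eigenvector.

2

We need (B - 5I)v = 0.
B - 5I = [[11, -22], [11, -22]].
Row 1: (11)·x + (-22)·1 = 0
Row 2: (11)·x + (-22)·1 = 0
Solving gives x = 2.
Check: B·(2, 1) = (10, 5) = 5·(2, 1).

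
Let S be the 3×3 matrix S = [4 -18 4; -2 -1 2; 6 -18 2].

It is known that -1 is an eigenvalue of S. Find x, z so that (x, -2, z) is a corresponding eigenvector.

We need (S + 1I)v = 0.
S + 1I = [[5, -18, 4], [-2, 0, 2], [6, -18, 3]].
Row 1: (5)·x + (-18)·-2 + (4)·z = 0
Row 2: (-2)·x + (0)·-2 + (2)·z = 0
Row 3: (6)·x + (-18)·-2 + (3)·z = 0
Solving gives x = -4, z = -4.
Check: S·(-4, -2, -4) = (4, 2, 4) = -1·(-4, -2, -4).

-4, -4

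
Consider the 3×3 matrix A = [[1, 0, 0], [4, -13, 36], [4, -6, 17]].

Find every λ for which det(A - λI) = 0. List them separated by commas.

-1, 1, 5

Set up det(μI - A) = 0.
Expanding along the first row, p(μ) = μ^3 - 5μ^2 - μ + 5.
Try μ = -1: p(-1) = 0, so -1 is a root.
Factor out (μ + 1): p(μ) = (μ + 1)·(μ^2 - 6μ + 5).
The quadratic factors as (μ - 1)·(μ - 5).
Eigenvalues: -1, 1, 5.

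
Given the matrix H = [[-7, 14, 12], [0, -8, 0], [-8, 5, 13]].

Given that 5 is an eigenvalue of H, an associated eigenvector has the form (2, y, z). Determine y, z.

We need (H - 5I)v = 0.
H - 5I = [[-12, 14, 12], [0, -13, 0], [-8, 5, 8]].
Row 1: (-12)·2 + (14)·y + (12)·z = 0
Row 2: (0)·2 + (-13)·y + (0)·z = 0
Row 3: (-8)·2 + (5)·y + (8)·z = 0
Solving gives y = 0, z = 2.
Check: H·(2, 0, 2) = (10, 0, 10) = 5·(2, 0, 2).

0, 2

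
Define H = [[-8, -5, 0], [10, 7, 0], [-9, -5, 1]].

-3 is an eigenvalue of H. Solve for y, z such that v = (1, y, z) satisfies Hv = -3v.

We need (H + 3I)v = 0.
H + 3I = [[-5, -5, 0], [10, 10, 0], [-9, -5, 4]].
Row 1: (-5)·1 + (-5)·y + (0)·z = 0
Row 2: (10)·1 + (10)·y + (0)·z = 0
Row 3: (-9)·1 + (-5)·y + (4)·z = 0
Solving gives y = -1, z = 1.
Check: H·(1, -1, 1) = (-3, 3, -3) = -3·(1, -1, 1).

-1, 1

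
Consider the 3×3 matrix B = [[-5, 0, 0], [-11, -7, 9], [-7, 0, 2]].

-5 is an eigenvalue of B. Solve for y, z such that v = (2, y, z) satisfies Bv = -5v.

We need (B + 5I)v = 0.
B + 5I = [[0, 0, 0], [-11, -2, 9], [-7, 0, 7]].
Row 1: (0)·2 + (0)·y + (0)·z = 0
Row 2: (-11)·2 + (-2)·y + (9)·z = 0
Row 3: (-7)·2 + (0)·y + (7)·z = 0
Solving gives y = -2, z = 2.
Check: B·(2, -2, 2) = (-10, 10, -10) = -5·(2, -2, 2).

-2, 2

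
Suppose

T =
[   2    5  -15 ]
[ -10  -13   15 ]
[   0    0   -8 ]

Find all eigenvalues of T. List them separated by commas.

-8, -8, -3

The characteristic polynomial is p(t) = det(tI - T).
Expanding along the first row, p(t) = t^3 + 19t^2 + 112t + 192.
Rational-root test: t = -8 gives p(-8) = 0.
Dividing by (t + 8) leaves t^2 + 11t + 24.
The quadratic factors as (t + 8)·(t + 3).
Eigenvalues: -8, -8, -3.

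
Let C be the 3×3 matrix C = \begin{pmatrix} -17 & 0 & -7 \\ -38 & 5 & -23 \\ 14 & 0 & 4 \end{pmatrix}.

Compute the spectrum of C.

The characteristic polynomial is p(λ) = det(λI - C).
Expanding along the first row, p(λ) = λ^3 + 8λ^2 - 35λ - 150.
Try λ = -10: p(-10) = 0, so -10 is a root.
Factor out (λ + 10): p(λ) = (λ + 10)·(λ^2 - 2λ - 15).
The quadratic factors as (λ + 3)·(λ - 5).
Eigenvalues: -10, -3, 5.

-10, -3, 5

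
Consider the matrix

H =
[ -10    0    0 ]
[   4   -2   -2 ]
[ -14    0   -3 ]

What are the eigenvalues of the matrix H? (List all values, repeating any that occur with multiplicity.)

-10, -3, -2

Compute the characteristic polynomial p(λ) = det(λI - H).
Expanding the 3×3 determinant: p(λ) = λ^3 + 15λ^2 + 56λ + 60.
Rational-root test: λ = -2 gives p(-2) = 0.
Factor out (λ + 2): p(λ) = (λ + 2)·(λ^2 + 13λ + 30).
The quadratic factors as (λ + 10)·(λ + 3).
Eigenvalues: -10, -3, -2.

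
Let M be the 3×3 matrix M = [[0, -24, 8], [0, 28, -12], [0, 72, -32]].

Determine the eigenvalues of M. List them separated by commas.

-8, 0, 4

The characteristic polynomial is p(μ) = det(μI - M).
Expanding the 3×3 determinant: p(μ) = μ^3 + 4μ^2 - 32μ.
Since p(0) = 0, μ = 0 is a root.
Dividing by μ leaves μ^2 + 4μ - 32.
The quadratic factors as (μ + 8)·(μ - 4).
Eigenvalues: -8, 0, 4.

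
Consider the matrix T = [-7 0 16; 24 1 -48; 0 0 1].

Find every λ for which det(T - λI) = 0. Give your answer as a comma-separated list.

The characteristic polynomial is p(λ) = det(λI - T).
Expanding the 3×3 determinant: p(λ) = λ^3 + 5λ^2 - 13λ + 7.
Since p(1) = 0, λ = 1 is a root.
Dividing by (λ - 1) leaves λ^2 + 6λ - 7.
The quadratic factors as (λ + 7)·(λ - 1).
Eigenvalues: -7, 1, 1.

-7, 1, 1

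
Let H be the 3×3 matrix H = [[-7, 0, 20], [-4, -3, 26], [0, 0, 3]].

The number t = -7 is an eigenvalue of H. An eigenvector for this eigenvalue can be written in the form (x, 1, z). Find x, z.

1, 0

We need (H + 7I)v = 0.
H + 7I = [[0, 0, 20], [-4, 4, 26], [0, 0, 10]].
Row 1: (0)·x + (0)·1 + (20)·z = 0
Row 2: (-4)·x + (4)·1 + (26)·z = 0
Row 3: (0)·x + (0)·1 + (10)·z = 0
Solving gives x = 1, z = 0.
Check: H·(1, 1, 0) = (-7, -7, 0) = -7·(1, 1, 0).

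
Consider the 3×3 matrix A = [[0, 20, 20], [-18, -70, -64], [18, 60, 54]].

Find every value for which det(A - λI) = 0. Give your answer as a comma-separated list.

The characteristic polynomial is p(μ) = det(μI - A).
Expanding the 3×3 determinant: p(μ) = μ^3 + 16μ^2 + 60μ.
Since p(-6) = 0, μ = -6 is a root.
Factor out (μ + 6): p(μ) = (μ + 6)·(μ^2 + 10μ).
The quadratic factors as (μ + 10)·μ.
Eigenvalues: -10, -6, 0.

-10, -6, 0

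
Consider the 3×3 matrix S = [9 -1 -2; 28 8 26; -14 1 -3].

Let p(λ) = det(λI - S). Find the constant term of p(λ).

450

p(λ) = λ^3 - 14λ^2 - 5λ + 450.
The constant term is 450.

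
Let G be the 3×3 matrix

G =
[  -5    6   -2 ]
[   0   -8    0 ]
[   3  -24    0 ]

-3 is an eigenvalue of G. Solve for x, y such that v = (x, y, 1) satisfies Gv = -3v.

We need (G + 3I)v = 0.
G + 3I = [[-2, 6, -2], [0, -5, 0], [3, -24, 3]].
Row 1: (-2)·x + (6)·y + (-2)·1 = 0
Row 2: (0)·x + (-5)·y + (0)·1 = 0
Row 3: (3)·x + (-24)·y + (3)·1 = 0
Solving gives x = -1, y = 0.
Check: G·(-1, 0, 1) = (3, 0, -3) = -3·(-1, 0, 1).

-1, 0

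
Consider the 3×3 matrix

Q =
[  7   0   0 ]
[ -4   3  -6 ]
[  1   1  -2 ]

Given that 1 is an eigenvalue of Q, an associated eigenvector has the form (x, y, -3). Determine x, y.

We need (Q - 1I)v = 0.
Q - 1I = [[6, 0, 0], [-4, 2, -6], [1, 1, -3]].
Row 1: (6)·x + (0)·y + (0)·-3 = 0
Row 2: (-4)·x + (2)·y + (-6)·-3 = 0
Row 3: (1)·x + (1)·y + (-3)·-3 = 0
Solving gives x = 0, y = -9.
Check: Q·(0, -9, -3) = (0, -9, -3) = 1·(0, -9, -3).

0, -9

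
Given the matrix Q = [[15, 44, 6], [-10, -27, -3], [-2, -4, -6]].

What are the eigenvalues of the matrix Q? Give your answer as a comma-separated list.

The characteristic polynomial is p(lambda) = det(lambda·I - Q).
Expanding the 3×3 determinant: p(lambda) = lambda^3 + 18·lambda^2 + 107·lambda + 210.
Since p(-5) = 0, lambda = -5 is a root.
Factor out (lambda + 5): p(lambda) = (lambda + 5)·(lambda^2 + 13·lambda + 42).
The quadratic factors as (lambda + 7)·(lambda + 6).
Eigenvalues: -7, -6, -5.

-7, -6, -5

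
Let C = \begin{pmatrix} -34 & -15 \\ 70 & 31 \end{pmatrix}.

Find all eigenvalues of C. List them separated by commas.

det(C - lambda·I) = (-34 - lambda)(31 - lambda) - (-15)·(70) = lambda^2 + 3·lambda - 4.
This factors as (lambda + 4)·(lambda - 1) = 0.
Eigenvalues: -4, 1.

-4, 1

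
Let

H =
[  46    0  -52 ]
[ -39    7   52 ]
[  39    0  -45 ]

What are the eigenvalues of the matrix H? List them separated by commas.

Compute the characteristic polynomial p(λ) = det(λI - H).
Expanding the 3×3 determinant: p(λ) = λ^3 - 8λ^2 - 35λ + 294.
Since p(7) = 0, λ = 7 is a root.
Factor out (λ - 7): p(λ) = (λ - 7)·(λ^2 - λ - 42).
The quadratic factors as (λ + 6)·(λ - 7).
Eigenvalues: -6, 7, 7.

-6, 7, 7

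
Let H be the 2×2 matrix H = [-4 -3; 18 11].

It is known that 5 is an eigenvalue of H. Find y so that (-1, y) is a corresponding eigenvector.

3

We need (H - 5I)v = 0.
H - 5I = [[-9, -3], [18, 6]].
Row 1: (-9)·-1 + (-3)·y = 0
Row 2: (18)·-1 + (6)·y = 0
Solving gives y = 3.
Check: H·(-1, 3) = (-5, 15) = 5·(-1, 3).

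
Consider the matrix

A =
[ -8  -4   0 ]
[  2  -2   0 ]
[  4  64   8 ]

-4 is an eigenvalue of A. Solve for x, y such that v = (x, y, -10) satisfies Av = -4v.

-2, 2

We need (A + 4I)v = 0.
A + 4I = [[-4, -4, 0], [2, 2, 0], [4, 64, 12]].
Row 1: (-4)·x + (-4)·y + (0)·-10 = 0
Row 2: (2)·x + (2)·y + (0)·-10 = 0
Row 3: (4)·x + (64)·y + (12)·-10 = 0
Solving gives x = -2, y = 2.
Check: A·(-2, 2, -10) = (8, -8, 40) = -4·(-2, 2, -10).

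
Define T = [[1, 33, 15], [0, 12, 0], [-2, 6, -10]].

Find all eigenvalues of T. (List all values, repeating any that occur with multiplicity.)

Compute the characteristic polynomial p(μ) = det(μI - T).
Cofactor expansion gives p(μ) = μ^3 - 3μ^2 - 88μ - 240.
Rational-root test: μ = -5 gives p(-5) = 0.
Factor out (μ + 5): p(μ) = (μ + 5)·(μ^2 - 8μ - 48).
The quadratic factors as (μ + 4)·(μ - 12).
Eigenvalues: -5, -4, 12.

-5, -4, 12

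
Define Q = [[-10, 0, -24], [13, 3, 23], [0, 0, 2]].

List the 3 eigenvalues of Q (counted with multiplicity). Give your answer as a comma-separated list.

-10, 2, 3

Set up det(rI - Q) = 0.
Expanding the 3×3 determinant: p(r) = r^3 + 5r^2 - 44r + 60.
Try r = 2: p(2) = 0, so 2 is a root.
Dividing by (r - 2) leaves r^2 + 7r - 30.
The quadratic factors as (r + 10)·(r - 3).
Eigenvalues: -10, 2, 3.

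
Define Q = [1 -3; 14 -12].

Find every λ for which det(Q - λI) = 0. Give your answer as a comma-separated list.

det(Q - tI) = (1 - t)(-12 - t) - (-3)·(14) = t^2 + 11t + 30.
This factors as (t + 6)·(t + 5) = 0.
Eigenvalues: -6, -5.

-6, -5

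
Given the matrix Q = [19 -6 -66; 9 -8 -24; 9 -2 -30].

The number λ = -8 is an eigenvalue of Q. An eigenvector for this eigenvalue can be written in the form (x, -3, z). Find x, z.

We need (Q + 8I)v = 0.
Q + 8I = [[27, -6, -66], [9, 0, -24], [9, -2, -22]].
Row 1: (27)·x + (-6)·-3 + (-66)·z = 0
Row 2: (9)·x + (0)·-3 + (-24)·z = 0
Row 3: (9)·x + (-2)·-3 + (-22)·z = 0
Solving gives x = -8, z = -3.
Check: Q·(-8, -3, -3) = (64, 24, 24) = -8·(-8, -3, -3).

-8, -3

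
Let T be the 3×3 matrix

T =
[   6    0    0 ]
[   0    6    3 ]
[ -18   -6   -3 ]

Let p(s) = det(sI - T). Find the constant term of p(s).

0

p(s) = s^3 - 9s^2 + 18s.
The constant term is 0.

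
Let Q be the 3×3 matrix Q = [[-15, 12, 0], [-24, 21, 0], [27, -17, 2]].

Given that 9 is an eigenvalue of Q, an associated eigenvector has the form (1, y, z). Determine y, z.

2, -1

We need (Q - 9I)v = 0.
Q - 9I = [[-24, 12, 0], [-24, 12, 0], [27, -17, -7]].
Row 1: (-24)·1 + (12)·y + (0)·z = 0
Row 2: (-24)·1 + (12)·y + (0)·z = 0
Row 3: (27)·1 + (-17)·y + (-7)·z = 0
Solving gives y = 2, z = -1.
Check: Q·(1, 2, -1) = (9, 18, -9) = 9·(1, 2, -1).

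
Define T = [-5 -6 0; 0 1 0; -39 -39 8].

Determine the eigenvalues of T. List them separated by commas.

Set up det(λI - T) = 0.
Expanding along the first row, p(λ) = λ^3 - 4λ^2 - 37λ + 40.
Since p(-5) = 0, λ = -5 is a root.
Dividing by (λ + 5) leaves λ^2 - 9λ + 8.
The quadratic factors as (λ - 1)·(λ - 8).
Eigenvalues: -5, 1, 8.

-5, 1, 8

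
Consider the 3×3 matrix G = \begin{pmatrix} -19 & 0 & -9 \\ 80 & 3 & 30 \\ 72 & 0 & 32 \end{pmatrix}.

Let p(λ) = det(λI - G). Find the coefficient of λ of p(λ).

79

p(λ) = λ^3 - 16λ^2 + 79λ - 120.
The coefficient of λ is 79.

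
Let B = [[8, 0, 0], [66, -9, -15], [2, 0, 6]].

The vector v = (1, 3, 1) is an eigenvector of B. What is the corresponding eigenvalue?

8

Compute Bv: B·(1, 3, 1) = (8, 24, 8).
Since Bv = λv, compare component 1: 8 = λ·1, so λ = 8.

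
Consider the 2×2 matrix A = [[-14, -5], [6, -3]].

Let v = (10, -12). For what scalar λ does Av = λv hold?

Compute Av: A·(10, -12) = (-80, 96).
Since Av = λv, compare component 1: -80 = λ·10, so λ = -8.

-8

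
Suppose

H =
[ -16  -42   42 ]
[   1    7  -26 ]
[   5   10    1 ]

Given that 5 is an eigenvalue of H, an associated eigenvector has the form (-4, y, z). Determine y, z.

2, 0

We need (H - 5I)v = 0.
H - 5I = [[-21, -42, 42], [1, 2, -26], [5, 10, -4]].
Row 1: (-21)·-4 + (-42)·y + (42)·z = 0
Row 2: (1)·-4 + (2)·y + (-26)·z = 0
Row 3: (5)·-4 + (10)·y + (-4)·z = 0
Solving gives y = 2, z = 0.
Check: H·(-4, 2, 0) = (-20, 10, 0) = 5·(-4, 2, 0).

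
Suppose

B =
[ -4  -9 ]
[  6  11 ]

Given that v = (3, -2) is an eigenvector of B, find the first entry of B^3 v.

First find the eigenvalue: Bv = (6, -4) = 2·(3, -2), so λ = 2.
Then B^3 v = λ^3·v = 2^3·(3, -2) = 8·(3, -2) = (24, -16).

24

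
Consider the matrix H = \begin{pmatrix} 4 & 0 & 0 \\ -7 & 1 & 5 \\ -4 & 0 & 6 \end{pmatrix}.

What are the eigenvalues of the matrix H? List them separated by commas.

1, 4, 6

Compute the characteristic polynomial p(lambda) = det(lambda·I - H).
Expanding along the first row, p(lambda) = lambda^3 - 11·lambda^2 + 34·lambda - 24.
Rational-root test: lambda = 1 gives p(1) = 0.
Factor out (lambda - 1): p(lambda) = (lambda - 1)·(lambda^2 - 10·lambda + 24).
The quadratic factors as (lambda - 4)·(lambda - 6).
Eigenvalues: 1, 4, 6.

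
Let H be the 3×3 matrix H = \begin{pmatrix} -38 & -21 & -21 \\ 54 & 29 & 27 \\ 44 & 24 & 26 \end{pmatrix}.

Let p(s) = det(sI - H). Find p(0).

-88

p(0) = det(0·I − H) = det(−H) = (−1)^3·det(H).
det(H) = 88, so p(0) = -88.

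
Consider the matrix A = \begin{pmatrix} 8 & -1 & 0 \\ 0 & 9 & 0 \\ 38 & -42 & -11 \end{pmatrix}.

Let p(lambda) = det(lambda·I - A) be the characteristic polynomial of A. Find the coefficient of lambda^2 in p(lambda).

The coefficient of lambda^2 of det(lambda·I - A) is −trace(A).
trace(A) = (8) + (9) + (-11) = 6, so the coefficient is -6.

-6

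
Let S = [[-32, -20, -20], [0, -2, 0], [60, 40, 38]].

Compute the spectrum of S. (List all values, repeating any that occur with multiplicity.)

-2, -2, 8

Set up det(lambda·I - S) = 0.
Cofactor expansion gives p(lambda) = lambda^3 - 4·lambda^2 - 28·lambda - 32.
Since p(-2) = 0, lambda = -2 is a root.
Factor out (lambda + 2): p(lambda) = (lambda + 2)·(lambda^2 - 6·lambda - 16).
The quadratic factors as (lambda + 2)·(lambda - 8).
Eigenvalues: -2, -2, 8.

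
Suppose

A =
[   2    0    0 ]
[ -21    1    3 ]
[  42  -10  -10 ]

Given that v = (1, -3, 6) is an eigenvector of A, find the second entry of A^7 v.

-384

First find the eigenvalue: Av = (2, -6, 12) = 2·(1, -3, 6), so λ = 2.
Then A^7 v = λ^7·v = 2^7·(1, -3, 6) = 128·(1, -3, 6) = (128, -384, 768).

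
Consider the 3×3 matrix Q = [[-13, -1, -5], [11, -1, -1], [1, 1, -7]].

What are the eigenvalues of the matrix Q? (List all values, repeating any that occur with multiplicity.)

-12, -5, -4

Compute the characteristic polynomial p(lambda) = det(lambda·I - Q).
Expanding along the first row, p(lambda) = lambda^3 + 21·lambda^2 + 128·lambda + 240.
Try lambda = -12: p(-12) = 0, so -12 is a root.
Factor out (lambda + 12): p(lambda) = (lambda + 12)·(lambda^2 + 9·lambda + 20).
The quadratic factors as (lambda + 5)·(lambda + 4).
Eigenvalues: -12, -5, -4.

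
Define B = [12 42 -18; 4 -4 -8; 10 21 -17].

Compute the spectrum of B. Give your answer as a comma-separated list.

The characteristic polynomial is p(s) = det(sI - B).
Cofactor expansion gives p(s) = s^3 + 9s^2 - 4s - 96.
Since p(-8) = 0, s = -8 is a root.
Factor out (s + 8): p(s) = (s + 8)·(s^2 + s - 12).
The quadratic factors as (s + 4)·(s - 3).
Eigenvalues: -8, -4, 3.

-8, -4, 3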